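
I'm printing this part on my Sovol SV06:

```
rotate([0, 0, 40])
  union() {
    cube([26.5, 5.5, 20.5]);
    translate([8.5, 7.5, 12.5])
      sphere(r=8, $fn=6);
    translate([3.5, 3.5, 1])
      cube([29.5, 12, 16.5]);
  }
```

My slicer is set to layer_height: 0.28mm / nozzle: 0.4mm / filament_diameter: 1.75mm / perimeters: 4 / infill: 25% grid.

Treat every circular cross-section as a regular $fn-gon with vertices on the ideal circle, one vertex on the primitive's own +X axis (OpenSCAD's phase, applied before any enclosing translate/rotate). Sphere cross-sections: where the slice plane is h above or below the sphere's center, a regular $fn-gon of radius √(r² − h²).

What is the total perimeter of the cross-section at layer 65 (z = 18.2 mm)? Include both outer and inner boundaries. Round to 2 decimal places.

At z = 18.2 mm: the cube (footprint 26.5×5.5) is included at this height (perimeter 64.00 mm); the r=8 sphere at (8.5, 7.5) contributes a regular 6-gon of circumradius √(8²−5.7²) = 5.613 (perimeter = 2·6·5.613·sin(180°/6) = 33.68 mm); the cube at (3.5, 3.5) does not reach this height (z outside [1, 17.5]); Merging all regions: the regions partially overlap (shared area 20.79 mm²), so the edge portions inside another operand are dropped and the merged outline is re-measured after clipping — boundary = 76.54 mm; (rotated 40° about Z; rotation is an isometry so areas/perimeters/island counts are preserved). Overall, the cross-section is a single solid region. Total boundary length (outer) = 76.54 mm.

76.54 mm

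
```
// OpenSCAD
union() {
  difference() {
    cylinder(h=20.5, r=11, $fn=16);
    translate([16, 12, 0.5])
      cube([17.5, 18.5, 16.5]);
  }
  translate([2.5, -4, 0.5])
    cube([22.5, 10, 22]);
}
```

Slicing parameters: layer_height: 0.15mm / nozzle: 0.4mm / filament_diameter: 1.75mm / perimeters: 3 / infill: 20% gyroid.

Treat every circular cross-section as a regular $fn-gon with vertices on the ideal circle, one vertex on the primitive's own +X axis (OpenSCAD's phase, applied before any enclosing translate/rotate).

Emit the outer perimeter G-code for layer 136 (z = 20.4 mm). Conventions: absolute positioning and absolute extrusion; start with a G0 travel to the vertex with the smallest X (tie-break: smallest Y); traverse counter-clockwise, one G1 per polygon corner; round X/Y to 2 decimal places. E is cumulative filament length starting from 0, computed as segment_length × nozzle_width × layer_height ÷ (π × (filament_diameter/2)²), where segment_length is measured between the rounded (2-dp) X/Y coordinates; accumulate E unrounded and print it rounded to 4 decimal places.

G0 X-11.00 Y0.00 Z20.40
G1 X-10.16 Y-4.21 E0.1071
G1 X-7.78 Y-7.78 E0.2141
G1 X-4.21 Y-10.16 E0.3211
G1 X0.00 Y-11.00 E0.4282
G1 X4.21 Y-10.16 E0.5353
G1 X7.78 Y-7.78 E0.6424
G1 X10.16 Y-4.21 E0.7494
G1 X10.20 Y-4.00 E0.7547
G1 X25.00 Y-4.00 E1.1239
G1 X25.00 Y6.00 E1.3734
G1 X8.97 Y6.00 E1.7732
G1 X7.78 Y7.78 E1.8266
G1 X4.21 Y10.16 E1.9337
G1 X0.00 Y11.00 E2.0408
G1 X-4.21 Y10.16 E2.1478
G1 X-7.78 Y7.78 E2.2549
G1 X-10.16 Y4.21 E2.3619
G1 X-11.00 Y0.00 E2.4690

At z = 20.4 mm: the r=11 cylinder gives a regular 16-gon of circumradius 11 (constant along its height); the cube at (16, 12) does not reach this height (z outside [0.5, 17]); Taking the first minus the rest: none of the subtracted shapes is present at this height, so the r=11 cylinder is unchanged — 1 connected region; the 22.5×10 cube at (2.5, -4) contributes its full rectangle; Combining (union): the regions partially overlap (shared area 79.08 mm²), so overlapping operands fuse into one piece — 1 connected region. The outline is a single polygon with 18 vertices. Extrusion per mm of travel: 0.4 × 0.15 / (π × 0.875²) = 0.024945. Accumulating E over each segment gives final E = 2.4690.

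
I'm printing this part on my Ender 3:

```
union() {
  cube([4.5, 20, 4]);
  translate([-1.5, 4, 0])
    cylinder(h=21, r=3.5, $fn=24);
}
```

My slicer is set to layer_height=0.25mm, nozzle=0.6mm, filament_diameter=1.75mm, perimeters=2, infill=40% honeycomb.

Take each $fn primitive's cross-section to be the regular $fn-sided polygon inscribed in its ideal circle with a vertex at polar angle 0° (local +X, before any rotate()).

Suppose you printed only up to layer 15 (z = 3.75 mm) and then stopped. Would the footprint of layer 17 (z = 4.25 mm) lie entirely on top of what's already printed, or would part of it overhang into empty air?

Compare the two slices. At z = 3.75: the 4.5×20 cube contributes its full rectangle (area 90.00 mm²); the r=3.5 cylinder at (-1.5, 4) gives a regular 24-gon of circumradius 3.5 (constant along its height) (area = (24/2)·3.500²·sin(360°/24) = 38.05 mm²); Merging all regions: the regions partially overlap — summed areas 128.05 mm² minus the doubly-counted overlap 8.92 mm² gives 119.13 mm² — area = 119.13 mm². At z = 4.25: the cube does not reach this height (z outside [0, 4]); the r=3.5 cylinder at (-1.5, 4) gives a regular 24-gon of circumradius 3.5 (constant along its height) (area = (24/2)·3.500²·sin(360°/24) = 38.05 mm²); Merging all regions: only the r=3.5 cylinder at (-1.5, 4) is present, so the union is just that shape — area = 38.05 mm². Checking containment: the cross-section at z = 4.25 is a subset of the cross-section at z = 3.75.

entirely on top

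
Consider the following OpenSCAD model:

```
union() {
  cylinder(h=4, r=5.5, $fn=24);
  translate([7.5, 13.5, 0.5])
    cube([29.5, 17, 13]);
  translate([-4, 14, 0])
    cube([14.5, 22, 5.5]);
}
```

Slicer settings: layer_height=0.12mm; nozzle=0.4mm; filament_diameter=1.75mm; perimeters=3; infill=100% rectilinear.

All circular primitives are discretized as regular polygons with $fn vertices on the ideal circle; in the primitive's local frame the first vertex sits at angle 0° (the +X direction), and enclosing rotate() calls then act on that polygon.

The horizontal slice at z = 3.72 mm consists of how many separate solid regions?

At z = 3.72 mm: the cylinder: section is a regular 24-gon, circumradius r=5.5; the cube at (7.5, 13.5) is present — its section is the full 29.5×17 rectangle; the cube at (-4, 14) is present — its section is the full 14.5×22 rectangle; Merging all regions: the regions partially overlap (shared area 49.50 mm²), so overlapping operands fuse into one piece — 2 connected regions. The result has 2 disconnected regions.

2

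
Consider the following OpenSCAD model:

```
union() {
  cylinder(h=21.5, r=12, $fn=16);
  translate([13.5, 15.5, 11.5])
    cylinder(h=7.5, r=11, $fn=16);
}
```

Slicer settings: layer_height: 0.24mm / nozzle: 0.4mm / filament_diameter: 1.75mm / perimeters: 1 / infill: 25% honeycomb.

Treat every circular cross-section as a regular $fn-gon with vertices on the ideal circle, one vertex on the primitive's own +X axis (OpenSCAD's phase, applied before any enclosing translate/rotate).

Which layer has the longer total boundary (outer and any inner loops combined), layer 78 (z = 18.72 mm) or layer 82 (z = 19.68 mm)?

Layer 78 (z = 18.72): the cylinder: section is a regular 16-gon, circumradius r=12 (perimeter = 2·16·12.000·sin(180°/16) = 74.91 mm); the r=11 cylinder at (13.5, 15.5) contributes a regular 16-gon of circumradius 11 (perimeter = 2·16·11.000·sin(180°/16) = 68.67 mm); Merging all regions: the regions partially overlap (shared area 14.00 mm²), so the edge portions inside another operand are dropped and the merged outline is re-measured after clipping — boundary = 123.31 mm. So its perimeter = 123.31 mm. Layer 82 (z = 19.68): the cylinder: section is a regular 16-gon, circumradius r=12 (perimeter = 2·16·12.000·sin(180°/16) = 74.91 mm); the cylinder at (13.5, 15.5) is not intersected at this z (z outside [11.5, 19]); Taking the union: only the r=12 cylinder is present, so the union is just that shape — boundary = 74.91 mm. So its perimeter = 74.91 mm. Layer 78 is larger (123.31 vs 74.91 mm).

layer 78 (z = 18.72 mm)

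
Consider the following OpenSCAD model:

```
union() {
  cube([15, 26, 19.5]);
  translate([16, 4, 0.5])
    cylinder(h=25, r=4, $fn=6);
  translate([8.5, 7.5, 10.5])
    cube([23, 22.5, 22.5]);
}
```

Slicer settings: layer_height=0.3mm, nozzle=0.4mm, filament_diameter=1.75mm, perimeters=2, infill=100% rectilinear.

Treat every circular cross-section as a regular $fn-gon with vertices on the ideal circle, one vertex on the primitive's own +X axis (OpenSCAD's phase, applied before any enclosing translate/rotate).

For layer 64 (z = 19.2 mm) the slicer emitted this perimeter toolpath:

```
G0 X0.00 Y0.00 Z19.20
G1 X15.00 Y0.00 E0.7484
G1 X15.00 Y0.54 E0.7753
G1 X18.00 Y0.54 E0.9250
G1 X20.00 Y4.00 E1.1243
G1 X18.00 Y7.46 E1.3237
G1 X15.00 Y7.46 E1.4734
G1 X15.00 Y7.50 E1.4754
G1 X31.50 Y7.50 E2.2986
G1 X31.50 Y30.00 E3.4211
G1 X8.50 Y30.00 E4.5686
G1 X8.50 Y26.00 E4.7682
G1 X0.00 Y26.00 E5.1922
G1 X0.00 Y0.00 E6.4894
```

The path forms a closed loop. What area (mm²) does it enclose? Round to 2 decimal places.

814.93 mm²

Apply the shoelace formula to the sequence of (X, Y) vertices; enclosed area = 814.93 mm².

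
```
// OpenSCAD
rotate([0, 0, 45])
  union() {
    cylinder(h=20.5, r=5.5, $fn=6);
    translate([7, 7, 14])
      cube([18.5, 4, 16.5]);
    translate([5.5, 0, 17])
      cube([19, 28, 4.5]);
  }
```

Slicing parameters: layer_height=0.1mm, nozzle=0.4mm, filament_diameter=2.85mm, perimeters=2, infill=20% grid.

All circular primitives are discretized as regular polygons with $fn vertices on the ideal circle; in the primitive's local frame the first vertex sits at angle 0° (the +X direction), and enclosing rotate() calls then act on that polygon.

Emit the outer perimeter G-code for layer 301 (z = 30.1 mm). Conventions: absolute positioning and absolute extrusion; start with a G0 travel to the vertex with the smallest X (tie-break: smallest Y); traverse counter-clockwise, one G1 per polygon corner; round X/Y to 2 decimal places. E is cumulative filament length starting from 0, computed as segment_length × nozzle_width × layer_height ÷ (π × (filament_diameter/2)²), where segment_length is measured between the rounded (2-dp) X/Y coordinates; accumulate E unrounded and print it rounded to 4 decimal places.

G0 X-2.83 Y12.73 Z30.10
G1 X0.00 Y9.90 E0.0251
G1 X13.08 Y22.98 E0.1411
G1 X10.25 Y25.81 E0.1662
G1 X-2.83 Y12.73 E0.2822

At z = 30.1 mm: the cylinder is absent (z outside [0, 20.5]); the cube at (7, 7) (footprint 18.5×4) is included at this height; the cube at (5.5, 0) is not intersected at this z (z outside [17, 21.5]); Merging all regions: only the 18.5×4 cube at (7, 7) is present, so the union is just that shape — 1 connected region; (rotated 45° about Z; rotation is an isometry so areas/perimeters/island counts are preserved). The outline is a single polygon with 4 vertices. Extrusion per mm of travel: 0.4 × 0.1 / (π × 1.425²) = 0.006270. Accumulating E over each segment gives final E = 0.2822.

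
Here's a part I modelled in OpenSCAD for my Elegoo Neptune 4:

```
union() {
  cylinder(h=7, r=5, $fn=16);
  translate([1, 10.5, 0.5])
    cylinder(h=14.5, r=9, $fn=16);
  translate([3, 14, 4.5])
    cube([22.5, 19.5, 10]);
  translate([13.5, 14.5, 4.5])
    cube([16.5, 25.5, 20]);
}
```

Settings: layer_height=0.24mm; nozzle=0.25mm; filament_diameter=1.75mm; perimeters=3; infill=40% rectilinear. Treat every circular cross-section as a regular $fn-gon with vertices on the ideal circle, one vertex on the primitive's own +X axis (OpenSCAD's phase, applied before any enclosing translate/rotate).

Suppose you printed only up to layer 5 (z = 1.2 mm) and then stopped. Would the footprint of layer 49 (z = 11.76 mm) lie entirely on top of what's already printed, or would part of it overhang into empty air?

part overhangs

Compare the two slices. At z = 1.2: the r=5 cylinder gives a regular 16-gon of circumradius 5 (constant along its height) (area = (16/2)·5.000²·sin(360°/16) = 76.54 mm²); the r=9 cylinder at (1, 10.5) gives a regular 16-gon of circumradius 9 (constant along its height) (area = (16/2)·9.000²·sin(360°/16) = 247.98 mm²); the cube at (3, 14) does not reach this height (z outside [4.5, 14.5]); the cube at (13.5, 14.5) is not intersected at this z (z outside [4.5, 24.5]); Merging all regions: the regions partially overlap — summed areas 324.52 mm² minus the doubly-counted overlap 18.84 mm² gives 305.67 mm² — area = 305.67 mm². At z = 11.76: the cylinder is not intersected at this z (z outside [0, 7]); the cylinder at (1, 10.5): section is a regular 16-gon, circumradius r=9 (area = (16/2)·9.000²·sin(360°/16) = 247.98 mm²); the 22.5×19.5 cube at (3, 14) contributes its full rectangle (area 438.75 mm²); the cube at (13.5, 14.5) is present — its section is the full 16.5×25.5 rectangle (area 420.75 mm²); Combining (union): the regions partially overlap — summed areas 1107.48 mm² minus the doubly-counted overlap 249.11 mm² gives 858.37 mm² — area = 858.37 mm². Checking containment: at z = 11.76 the cross-section extends beyond the z = 1.2 cross-section by about 610.39 mm².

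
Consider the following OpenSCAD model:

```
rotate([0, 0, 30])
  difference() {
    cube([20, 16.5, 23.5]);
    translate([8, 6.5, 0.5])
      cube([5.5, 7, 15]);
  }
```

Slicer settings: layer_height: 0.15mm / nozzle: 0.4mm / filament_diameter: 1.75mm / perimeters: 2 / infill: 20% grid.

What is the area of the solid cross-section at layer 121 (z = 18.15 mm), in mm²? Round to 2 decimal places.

At z = 18.15 mm: the cube is present — its section is the full 20×16.5 rectangle (area 330.00 mm²); the cube at (8, 6.5) is absent (z outside [0.5, 15.5]); Subtracting the remaining from the first: none of the subtracted shapes is present at this height, so the 20×16.5 cube is unchanged — area = 330.00 mm²; (rotated 30° about Z; rotation is an isometry so areas/perimeters/island counts are preserved). Overall, the cross-section is a single solid region. Net area = 330.00 mm².

330.00 mm²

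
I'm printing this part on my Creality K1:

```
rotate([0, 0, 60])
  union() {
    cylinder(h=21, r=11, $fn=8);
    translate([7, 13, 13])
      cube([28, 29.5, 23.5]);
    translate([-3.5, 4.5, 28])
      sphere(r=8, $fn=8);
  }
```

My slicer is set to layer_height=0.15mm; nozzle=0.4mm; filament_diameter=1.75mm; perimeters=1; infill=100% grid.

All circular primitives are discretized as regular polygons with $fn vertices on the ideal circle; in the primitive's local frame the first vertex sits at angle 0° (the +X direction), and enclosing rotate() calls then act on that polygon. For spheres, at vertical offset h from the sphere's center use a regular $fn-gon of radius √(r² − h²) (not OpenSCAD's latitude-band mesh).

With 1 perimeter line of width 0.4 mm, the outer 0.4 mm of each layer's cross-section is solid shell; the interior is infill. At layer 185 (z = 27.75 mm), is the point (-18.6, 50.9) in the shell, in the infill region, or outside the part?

shell

At z = 27.75 mm: the cylinder does not reach this height (z outside [0, 21]); the cube at (7, 13) is present — its section is the full 28×29.5 rectangle; the r=8 sphere at (-3.5, 4.5) contributes a regular 8-gon of circumradius √(8²−0.25²) = 7.996; Combining (union): the 2 present regions are separate (no shared area or edge), so areas and boundary lengths simply add and each stays a separate island — 2 connected regions; (whole slice rotated 60° about Z — lengths, areas and connectivity unchanged). Overall, the cross-section has 2 separate islands. Undo the 60° rotation: the query point maps to (34.781, 41.558) in the un-rotated model frame. The nearest boundary edge runs (35.00, 42.50)→(35.00, 13.00); distance from the point to it = 0.22 mm. (Shell/infill is judged within the island containing the point — the largest one.) The point is inside the cross-section, 0.22 mm from the nearest boundary — within the 0.4 mm shell band (1 × 0.4).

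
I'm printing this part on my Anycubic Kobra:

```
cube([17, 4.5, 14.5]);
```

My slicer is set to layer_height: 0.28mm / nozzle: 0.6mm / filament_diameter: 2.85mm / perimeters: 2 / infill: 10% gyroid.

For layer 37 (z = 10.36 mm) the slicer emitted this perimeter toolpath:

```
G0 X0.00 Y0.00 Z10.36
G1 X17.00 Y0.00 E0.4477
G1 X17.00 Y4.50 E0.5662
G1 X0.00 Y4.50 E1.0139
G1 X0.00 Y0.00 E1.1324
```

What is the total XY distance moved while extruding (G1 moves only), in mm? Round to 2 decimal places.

43.00 mm

Sum the Euclidean lengths of each G1 segment: total = 43.00 mm.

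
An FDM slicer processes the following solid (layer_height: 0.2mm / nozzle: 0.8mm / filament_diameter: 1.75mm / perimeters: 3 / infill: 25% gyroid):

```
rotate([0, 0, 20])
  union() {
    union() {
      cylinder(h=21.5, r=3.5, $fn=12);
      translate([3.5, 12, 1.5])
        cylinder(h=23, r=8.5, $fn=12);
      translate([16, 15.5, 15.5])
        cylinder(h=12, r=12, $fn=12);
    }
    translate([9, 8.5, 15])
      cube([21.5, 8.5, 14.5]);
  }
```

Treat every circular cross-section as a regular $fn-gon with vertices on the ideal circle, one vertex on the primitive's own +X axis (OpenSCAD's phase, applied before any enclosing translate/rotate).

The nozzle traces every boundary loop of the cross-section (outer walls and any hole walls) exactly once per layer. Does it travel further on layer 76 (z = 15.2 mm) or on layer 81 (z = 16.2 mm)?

layer 81 (z = 16.2 mm)

Layer 76 (z = 15.2): the cylinder: section is a regular 12-gon, circumradius r=3.5 (perimeter = 2·12·3.500·sin(180°/12) = 21.74 mm); the r=8.5 cylinder at (3.5, 12) contributes a regular 12-gon of circumradius 8.5 (perimeter = 2·12·8.500·sin(180°/12) = 52.80 mm); the cylinder at (16, 15.5) is not intersected at this z (z outside [15.5, 27.5]); Combining (union): the 2 present regions are separate (no shared area or edge), so areas and boundary lengths simply add and each stays a separate island — boundary = 74.54 mm; the cube at (9, 8.5) is present — its section is the full 21.5×8.5 rectangle (perimeter 60.00 mm); Merging all regions: the regions partially overlap (shared area 20.30 mm²), so the edge portions inside another operand are dropped and the merged outline is re-measured after clipping — boundary = 113.78 mm; (rotated 20° about Z; rotation is an isometry so areas/perimeters/island counts are preserved). So its perimeter = 113.78 mm. Layer 81 (z = 16.2): the r=3.5 cylinder gives a regular 12-gon of circumradius 3.5 (constant along its height) (perimeter = 2·12·3.500·sin(180°/12) = 21.74 mm); the r=8.5 cylinder at (3.5, 12) gives a regular 12-gon of circumradius 8.5 (constant along its height) (perimeter = 2·12·8.500·sin(180°/12) = 52.80 mm); the r=12 cylinder at (16, 15.5) contributes a regular 12-gon of circumradius 12 (perimeter = 2·12·12.000·sin(180°/12) = 74.54 mm); Taking the union: the regions partially overlap (shared area 72.49 mm²), so the edge portions inside another operand are dropped and the merged outline is re-measured after clipping — boundary = 114.92 mm; the 21.5×8.5 cube at (9, 8.5) contributes its full rectangle (perimeter 60.00 mm); Taking the union: the regions partially overlap (shared area 154.27 mm²), so the edge portions inside another operand are dropped and the merged outline is re-measured after clipping — boundary = 122.25 mm; (rotated 20° about Z; rotation is an isometry so areas/perimeters/island counts are preserved). So its perimeter = 122.25 mm. Layer 81 is larger (122.25 vs 113.78 mm).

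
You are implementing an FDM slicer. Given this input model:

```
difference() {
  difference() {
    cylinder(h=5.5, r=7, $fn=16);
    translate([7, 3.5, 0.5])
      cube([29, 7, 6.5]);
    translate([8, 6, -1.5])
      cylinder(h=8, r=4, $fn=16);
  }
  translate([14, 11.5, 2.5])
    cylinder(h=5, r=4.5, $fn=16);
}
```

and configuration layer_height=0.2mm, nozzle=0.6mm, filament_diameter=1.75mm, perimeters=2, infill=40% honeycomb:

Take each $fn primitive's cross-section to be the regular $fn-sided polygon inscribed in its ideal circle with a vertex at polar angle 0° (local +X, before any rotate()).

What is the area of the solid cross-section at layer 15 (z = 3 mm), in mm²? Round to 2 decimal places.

147.64 mm²

At z = 3 mm: the r=7 cylinder contributes a regular 16-gon of circumradius 7 (area = (16/2)·7.000²·sin(360°/16) = 150.01 mm²); the cube at (7, 3.5) (footprint 29×7) is included at this height (area 203.00 mm²); the r=4 cylinder at (8, 6) contributes a regular 16-gon of circumradius 4 (area = (16/2)·4.000²·sin(360°/16) = 48.98 mm²); After the difference (first − rest): starting from the r=7 cylinder (150.01 mm²), the 29×7 cube at (7, 3.5) misses the remaining region (no effect); the r=4 cylinder at (8, 6) partially overlaps it — only the 2.37 mm² overlap (of its 48.98 mm²) is removed, clipping the outline — area = 147.64 mm²; the r=4.5 cylinder at (14, 11.5) contributes a regular 16-gon of circumradius 4.5 (area = (16/2)·4.500²·sin(360°/16) = 61.99 mm²); Taking the first minus the rest: starting from the result so far (147.64 mm²), the r=4.5 cylinder at (14, 11.5) misses the remaining region (no effect) — area = 147.64 mm². Overall, the cross-section is a single solid region. Net area = 147.64 mm².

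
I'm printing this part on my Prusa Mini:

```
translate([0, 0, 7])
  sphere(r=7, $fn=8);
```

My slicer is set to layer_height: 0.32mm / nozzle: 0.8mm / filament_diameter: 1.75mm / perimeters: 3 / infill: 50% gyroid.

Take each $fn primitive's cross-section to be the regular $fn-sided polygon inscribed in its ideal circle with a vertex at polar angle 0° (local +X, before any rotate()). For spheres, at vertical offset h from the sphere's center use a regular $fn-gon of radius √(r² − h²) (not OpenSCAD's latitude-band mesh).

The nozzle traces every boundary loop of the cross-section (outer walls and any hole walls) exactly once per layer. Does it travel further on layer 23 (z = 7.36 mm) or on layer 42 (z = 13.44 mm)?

Layer 23 (z = 7.36): the r=7 sphere contributes a regular 8-gon of circumradius √(7²−0.36²) = 6.991 (perimeter = 2·8·6.991·sin(180°/8) = 42.80 mm). So its perimeter = 42.80 mm. Layer 42 (z = 13.44): the r=7 sphere contributes a regular 8-gon of circumradius √(7²−6.44²) = 2.743 (perimeter = 2·8·2.743·sin(180°/8) = 16.80 mm). So its perimeter = 16.80 mm. Layer 23 is larger (42.80 vs 16.80 mm).

layer 23 (z = 7.36 mm)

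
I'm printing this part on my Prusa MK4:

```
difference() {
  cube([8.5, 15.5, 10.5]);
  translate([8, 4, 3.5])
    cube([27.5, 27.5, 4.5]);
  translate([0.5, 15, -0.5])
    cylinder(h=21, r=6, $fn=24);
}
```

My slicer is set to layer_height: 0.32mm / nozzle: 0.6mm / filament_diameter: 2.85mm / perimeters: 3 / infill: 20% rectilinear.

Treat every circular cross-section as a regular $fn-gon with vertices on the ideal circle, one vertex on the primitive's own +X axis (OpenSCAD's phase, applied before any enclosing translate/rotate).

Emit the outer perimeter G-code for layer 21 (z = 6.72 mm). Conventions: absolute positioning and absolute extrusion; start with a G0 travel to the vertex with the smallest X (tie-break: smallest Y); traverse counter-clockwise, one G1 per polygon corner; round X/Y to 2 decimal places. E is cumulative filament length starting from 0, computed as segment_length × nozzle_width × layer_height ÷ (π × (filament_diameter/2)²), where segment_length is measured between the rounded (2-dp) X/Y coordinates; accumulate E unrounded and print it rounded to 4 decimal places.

At z = 6.72 mm: the 8.5×15.5 cube contributes its full rectangle; the 27.5×27.5 cube at (8, 4) contributes its full rectangle; the r=6 cylinder at (0.5, 15) gives a regular 24-gon of circumradius 6 (constant along its height); Subtracting the remaining from the first: starting from the 8.5×15.5 cube, the 27.5×27.5 cube at (8, 4) partially overlaps it — only the 5.75 mm² overlap (of its 756.25 mm²) is removed, clipping the outline; the r=6 cylinder at (0.5, 15) partially overlaps it — only the 34.17 mm² overlap (of its 111.81 mm²) is removed, clipping the outline — 1 connected region. The outline is a single polygon with 14 vertices. Extrusion per mm of travel: 0.6 × 0.32 / (π × 1.425²) = 0.030097. Accumulating E over each segment gives final E = 1.3709.

G0 X0.00 Y0.00 Z6.72
G1 X8.50 Y0.00 E0.2558
G1 X8.50 Y4.00 E0.3762
G1 X8.00 Y4.00 E0.3913
G1 X8.00 Y15.50 E0.7374
G1 X6.43 Y15.50 E0.7846
G1 X6.50 Y15.00 E0.7998
G1 X6.30 Y13.45 E0.8469
G1 X5.70 Y12.00 E0.8941
G1 X4.74 Y10.76 E0.9413
G1 X3.50 Y9.80 E0.9885
G1 X2.05 Y9.20 E1.0357
G1 X0.50 Y9.00 E1.0827
G1 X0.00 Y9.07 E1.0979
G1 X0.00 Y0.00 E1.3709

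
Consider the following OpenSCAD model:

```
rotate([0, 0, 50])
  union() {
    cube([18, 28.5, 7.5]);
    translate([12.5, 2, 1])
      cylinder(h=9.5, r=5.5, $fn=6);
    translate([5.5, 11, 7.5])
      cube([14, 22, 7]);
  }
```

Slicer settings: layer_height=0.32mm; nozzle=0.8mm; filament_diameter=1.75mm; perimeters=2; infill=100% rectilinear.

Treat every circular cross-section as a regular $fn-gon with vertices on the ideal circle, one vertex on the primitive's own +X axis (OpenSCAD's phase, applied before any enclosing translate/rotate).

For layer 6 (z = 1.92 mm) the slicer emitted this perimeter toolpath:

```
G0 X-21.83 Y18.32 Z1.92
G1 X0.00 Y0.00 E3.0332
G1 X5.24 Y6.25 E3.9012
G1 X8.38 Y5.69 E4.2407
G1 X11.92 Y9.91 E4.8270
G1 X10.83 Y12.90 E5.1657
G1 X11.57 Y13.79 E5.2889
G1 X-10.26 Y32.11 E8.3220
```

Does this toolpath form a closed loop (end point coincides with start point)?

no

Start point (G0): (-21.83, 18.32). End point (last G1): the path does not return to the start — open.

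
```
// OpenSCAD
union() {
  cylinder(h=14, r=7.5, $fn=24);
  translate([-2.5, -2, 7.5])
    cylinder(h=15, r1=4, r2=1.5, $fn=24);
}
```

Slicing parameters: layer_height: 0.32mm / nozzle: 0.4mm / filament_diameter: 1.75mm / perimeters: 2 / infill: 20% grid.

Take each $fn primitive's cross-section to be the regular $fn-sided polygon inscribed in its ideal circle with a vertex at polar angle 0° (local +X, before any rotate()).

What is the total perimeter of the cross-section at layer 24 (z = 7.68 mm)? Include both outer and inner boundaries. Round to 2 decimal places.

46.99 mm

At z = 7.68 mm: the r=7.5 cylinder contributes a regular 24-gon of circumradius 7.5 (perimeter = 2·24·7.500·sin(180°/24) = 46.99 mm); the cone at (-2.5, -2) contributes a regular 24-gon of circumradius 3.970 (interpolated between r1=4 and r2=1.5 at t=0.012) (perimeter = 2·24·3.970·sin(180°/24) = 24.87 mm); Combining (union): the cone at (-2.5, -2) lies entirely inside the r=7.5 cylinder, so the union is just the r=7.5 cylinder — boundary = 46.99 mm. Overall, the cross-section is a single solid region. Total boundary length (outer) = 46.99 mm.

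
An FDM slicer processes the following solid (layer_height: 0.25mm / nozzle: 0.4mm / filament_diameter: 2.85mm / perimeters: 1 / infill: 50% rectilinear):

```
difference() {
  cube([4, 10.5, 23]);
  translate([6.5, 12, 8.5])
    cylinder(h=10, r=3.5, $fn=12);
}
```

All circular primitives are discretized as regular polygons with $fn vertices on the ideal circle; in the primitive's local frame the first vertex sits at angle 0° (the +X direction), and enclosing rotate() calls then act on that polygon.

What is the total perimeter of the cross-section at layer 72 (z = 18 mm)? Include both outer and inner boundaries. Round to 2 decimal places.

At z = 18 mm: the cube is present — its section is the full 4×10.5 rectangle (perimeter 29.00 mm); the r=3.5 cylinder at (6.5, 12) contributes a regular 12-gon of circumradius 3.5 (perimeter = 2·12·3.500·sin(180°/12) = 21.74 mm); After the difference (first − rest): starting from the 4×10.5 cube, the r=3.5 cylinder at (6.5, 12) partially overlaps it — only the 0.28 mm² overlap (of its 36.75 mm²) is removed, clipping the outline — boundary = 28.63 mm. Overall, the cross-section is a single solid region. Total boundary length (outer) = 28.63 mm.

28.63 mm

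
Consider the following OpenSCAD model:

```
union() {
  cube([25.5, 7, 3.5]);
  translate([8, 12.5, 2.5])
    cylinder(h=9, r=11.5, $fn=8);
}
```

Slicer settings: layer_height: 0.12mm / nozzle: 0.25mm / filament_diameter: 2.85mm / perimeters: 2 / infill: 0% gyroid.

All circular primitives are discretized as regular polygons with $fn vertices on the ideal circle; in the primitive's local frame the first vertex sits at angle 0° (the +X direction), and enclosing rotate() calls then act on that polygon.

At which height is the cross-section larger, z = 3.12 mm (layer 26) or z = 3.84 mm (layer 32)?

layer 26 (z = 3.12 mm)

Layer 26 (z = 3.12): the cube is present — its section is the full 25.5×7 rectangle (area 178.50 mm²); the r=11.5 cylinder at (8, 12.5) gives a regular 8-gon of circumradius 11.5 (constant along its height) (area = (8/2)·11.500²·sin(360°/8) = 374.06 mm²); Combining (union): the regions partially overlap — summed areas 552.56 mm² minus the doubly-counted overlap 71.28 mm² gives 481.28 mm² — area = 481.28 mm². So its area = 481.28 mm². Layer 32 (z = 3.84): the cube does not reach this height (z outside [0, 3.5]); the cylinder at (8, 12.5): section is a regular 8-gon, circumradius r=11.5 (area = (8/2)·11.500²·sin(360°/8) = 374.06 mm²); Merging all regions: only the r=11.5 cylinder at (8, 12.5) is present, so the union is just that shape — area = 374.06 mm². So its area = 374.06 mm². Layer 26 is larger (481.28 vs 374.06 mm²).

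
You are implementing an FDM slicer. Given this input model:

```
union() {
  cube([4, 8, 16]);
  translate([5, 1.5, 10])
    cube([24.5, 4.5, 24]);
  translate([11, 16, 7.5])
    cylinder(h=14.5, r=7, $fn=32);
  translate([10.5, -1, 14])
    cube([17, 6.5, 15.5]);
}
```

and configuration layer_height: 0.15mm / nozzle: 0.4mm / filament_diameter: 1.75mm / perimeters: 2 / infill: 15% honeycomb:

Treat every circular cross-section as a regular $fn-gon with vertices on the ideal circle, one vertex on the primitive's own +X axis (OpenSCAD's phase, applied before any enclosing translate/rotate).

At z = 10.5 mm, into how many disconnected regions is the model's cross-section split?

At z = 10.5 mm: the cube (footprint 4×8) is included at this height; the cube at (5, 1.5) (footprint 24.5×4.5) is included at this height; the r=7 cylinder at (11, 16) contributes a regular 32-gon of circumradius 7; the cube at (10.5, -1) does not reach this height (z outside [14, 29.5]); Taking the union: the 3 present regions are separate (no shared area or edge), so areas and boundary lengths simply add and each stays a separate island — 3 connected regions. The result has 3 disconnected regions.

3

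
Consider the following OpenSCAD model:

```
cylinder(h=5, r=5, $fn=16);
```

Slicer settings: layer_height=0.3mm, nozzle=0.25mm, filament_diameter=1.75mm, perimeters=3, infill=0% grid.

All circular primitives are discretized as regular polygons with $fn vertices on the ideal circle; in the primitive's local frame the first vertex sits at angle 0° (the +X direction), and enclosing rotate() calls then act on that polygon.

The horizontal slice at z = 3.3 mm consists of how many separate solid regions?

1

At z = 3.3 mm: the cylinder: section is a regular 16-gon, circumradius r=5. The result has 1 disconnected region.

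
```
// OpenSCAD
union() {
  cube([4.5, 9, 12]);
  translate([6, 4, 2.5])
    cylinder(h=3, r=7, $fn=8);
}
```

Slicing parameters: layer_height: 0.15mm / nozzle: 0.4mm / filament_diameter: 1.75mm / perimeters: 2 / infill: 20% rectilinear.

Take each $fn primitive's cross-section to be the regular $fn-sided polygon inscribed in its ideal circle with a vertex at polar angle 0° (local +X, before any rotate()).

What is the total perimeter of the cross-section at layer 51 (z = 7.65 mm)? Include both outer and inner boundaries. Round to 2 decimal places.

At z = 7.65 mm: the cube (footprint 4.5×9) is included at this height (perimeter 27.00 mm); the cylinder at (6, 4) does not reach this height (z outside [2.5, 5.5]); Combining (union): only the 4.5×9 cube is present, so the union is just that shape — boundary = 27.00 mm. Overall, the cross-section is a single solid region. Total boundary length (outer) = 27.00 mm.

27.00 mm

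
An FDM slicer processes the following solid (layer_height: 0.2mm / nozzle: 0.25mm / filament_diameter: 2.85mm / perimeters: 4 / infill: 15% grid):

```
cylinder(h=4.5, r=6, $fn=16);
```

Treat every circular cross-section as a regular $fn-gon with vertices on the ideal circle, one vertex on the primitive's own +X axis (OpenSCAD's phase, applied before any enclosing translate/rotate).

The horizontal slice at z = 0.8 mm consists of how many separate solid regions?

At z = 0.8 mm: the r=6 cylinder gives a regular 16-gon of circumradius 6 (constant along its height). The result has 1 disconnected region.

1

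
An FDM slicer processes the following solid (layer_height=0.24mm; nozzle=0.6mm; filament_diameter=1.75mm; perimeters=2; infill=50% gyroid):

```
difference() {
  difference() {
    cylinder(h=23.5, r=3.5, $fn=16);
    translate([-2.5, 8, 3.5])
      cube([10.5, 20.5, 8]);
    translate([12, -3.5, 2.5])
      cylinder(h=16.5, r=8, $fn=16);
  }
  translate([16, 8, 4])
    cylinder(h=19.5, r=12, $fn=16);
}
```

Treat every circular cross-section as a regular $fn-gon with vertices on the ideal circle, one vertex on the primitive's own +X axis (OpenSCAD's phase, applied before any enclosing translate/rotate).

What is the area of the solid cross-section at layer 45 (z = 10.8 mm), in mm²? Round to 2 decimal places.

37.50 mm²

At z = 10.8 mm: the r=3.5 cylinder contributes a regular 16-gon of circumradius 3.5 (area = (16/2)·3.500²·sin(360°/16) = 37.50 mm²); the cube at (-2.5, 8) is present — its section is the full 10.5×20.5 rectangle (area 215.25 mm²); the cylinder at (12, -3.5): section is a regular 16-gon, circumradius r=8 (area = (16/2)·8.000²·sin(360°/16) = 195.93 mm²); After the difference (first − rest): starting from the r=3.5 cylinder (37.50 mm²), the 10.5×20.5 cube at (-2.5, 8) misses the remaining region (no effect); the r=8 cylinder at (12, -3.5) misses the remaining region (no effect) — area = 37.50 mm²; the r=12 cylinder at (16, 8) gives a regular 16-gon of circumradius 12 (constant along its height) (area = (16/2)·12.000²·sin(360°/16) = 440.85 mm²); Subtracting the remaining from the first: starting from the result so far (37.50 mm²), the r=12 cylinder at (16, 8) misses the remaining region (no effect) — area = 37.50 mm². Overall, the cross-section is a single solid region. Net area = 37.50 mm².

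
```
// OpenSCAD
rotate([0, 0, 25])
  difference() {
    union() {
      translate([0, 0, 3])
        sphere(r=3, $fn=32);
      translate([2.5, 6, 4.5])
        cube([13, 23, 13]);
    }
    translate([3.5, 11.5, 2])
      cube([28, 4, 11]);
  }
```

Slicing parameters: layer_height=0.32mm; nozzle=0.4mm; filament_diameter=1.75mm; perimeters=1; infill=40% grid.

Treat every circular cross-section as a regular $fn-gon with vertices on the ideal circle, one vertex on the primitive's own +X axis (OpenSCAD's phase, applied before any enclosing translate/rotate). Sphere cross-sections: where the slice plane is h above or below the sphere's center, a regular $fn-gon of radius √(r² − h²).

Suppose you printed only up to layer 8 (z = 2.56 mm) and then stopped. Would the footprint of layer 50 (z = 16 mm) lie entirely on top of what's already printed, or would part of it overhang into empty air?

Compare the two slices. At z = 2.56: the r=3 sphere contributes a regular 32-gon of circumradius √(3²−0.44²) = 2.968 (area = (32/2)·2.968²·sin(360°/32) = 27.49 mm²); the cube at (2.5, 6) does not reach this height (z outside [4.5, 17.5]); Combining (union): only the r=3 sphere is present, so the union is just that shape — area = 27.49 mm²; the 28×4 cube at (3.5, 11.5) contributes its full rectangle (area 112.00 mm²); Taking the first minus the rest: starting from the result so far (27.49 mm²), the 28×4 cube at (3.5, 11.5) misses the remaining region (no effect) — area = 27.49 mm²; (rotated 25° about Z; rotation is an isometry so areas/perimeters/island counts are preserved). At z = 16: the sphere is absent (|z−center|=13.000 > r=3); the 13×23 cube at (2.5, 6) contributes its full rectangle (area 299.00 mm²); Merging all regions: only the 13×23 cube at (2.5, 6) is present, so the union is just that shape — area = 299.00 mm²; the cube at (3.5, 11.5) is not intersected at this z (z outside [2, 13]); After the difference (first − rest): none of the subtracted shapes is present at this height, so that combined region is unchanged — area = 299.00 mm²; (whole slice rotated 25° about Z — lengths, areas and connectivity unchanged). Checking containment: at z = 16 the cross-section extends beyond the z = 2.56 cross-section by about 299.00 mm².

part overhangs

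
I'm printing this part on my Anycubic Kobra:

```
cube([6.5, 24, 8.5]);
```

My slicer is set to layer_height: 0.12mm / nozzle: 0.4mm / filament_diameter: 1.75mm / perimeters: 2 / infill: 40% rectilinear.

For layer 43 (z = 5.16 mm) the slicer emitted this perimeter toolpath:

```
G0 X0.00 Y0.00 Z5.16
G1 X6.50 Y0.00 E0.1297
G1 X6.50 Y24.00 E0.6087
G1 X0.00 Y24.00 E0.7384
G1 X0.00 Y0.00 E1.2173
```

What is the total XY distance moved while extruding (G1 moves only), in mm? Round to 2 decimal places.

Sum the Euclidean lengths of each G1 segment: total = 61.00 mm.

61.00 mm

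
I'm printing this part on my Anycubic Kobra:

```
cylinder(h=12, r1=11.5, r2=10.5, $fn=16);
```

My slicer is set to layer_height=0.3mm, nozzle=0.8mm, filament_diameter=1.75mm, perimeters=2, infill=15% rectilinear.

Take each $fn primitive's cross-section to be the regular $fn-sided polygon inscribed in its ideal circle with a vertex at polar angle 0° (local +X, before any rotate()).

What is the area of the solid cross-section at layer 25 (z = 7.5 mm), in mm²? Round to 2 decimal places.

At z = 7.5 mm: the cone contributes a regular 16-gon of circumradius 10.875 (interpolated between r1=11.5 and r2=10.5 at t=0.625) (area = (16/2)·10.875²·sin(360°/16) = 362.07 mm²). Overall, the cross-section is a single solid region. Net area = 362.07 mm².

362.07 mm²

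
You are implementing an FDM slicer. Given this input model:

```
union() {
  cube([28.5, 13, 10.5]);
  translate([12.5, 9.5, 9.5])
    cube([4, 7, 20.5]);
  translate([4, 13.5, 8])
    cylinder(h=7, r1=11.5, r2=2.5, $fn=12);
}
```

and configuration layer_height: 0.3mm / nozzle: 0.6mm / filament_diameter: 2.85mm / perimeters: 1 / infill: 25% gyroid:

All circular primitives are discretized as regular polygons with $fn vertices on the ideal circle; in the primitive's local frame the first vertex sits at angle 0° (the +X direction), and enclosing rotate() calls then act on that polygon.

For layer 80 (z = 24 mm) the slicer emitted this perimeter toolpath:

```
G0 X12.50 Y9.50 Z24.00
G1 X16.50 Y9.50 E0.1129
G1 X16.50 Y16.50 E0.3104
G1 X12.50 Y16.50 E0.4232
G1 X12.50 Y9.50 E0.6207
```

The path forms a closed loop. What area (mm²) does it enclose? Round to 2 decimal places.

28.00 mm²

Apply the shoelace formula to the sequence of (X, Y) vertices; enclosed area = 28.00 mm².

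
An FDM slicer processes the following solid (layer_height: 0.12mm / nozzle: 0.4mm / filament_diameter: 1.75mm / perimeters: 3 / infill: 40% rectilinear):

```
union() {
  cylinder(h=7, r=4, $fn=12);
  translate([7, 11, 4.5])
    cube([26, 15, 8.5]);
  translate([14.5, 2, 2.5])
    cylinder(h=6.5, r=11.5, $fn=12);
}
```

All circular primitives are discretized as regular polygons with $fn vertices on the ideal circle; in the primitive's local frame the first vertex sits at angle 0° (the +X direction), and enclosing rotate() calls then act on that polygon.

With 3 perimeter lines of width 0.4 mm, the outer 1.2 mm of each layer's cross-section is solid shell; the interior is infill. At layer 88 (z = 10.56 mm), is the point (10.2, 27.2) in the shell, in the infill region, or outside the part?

At z = 10.56 mm: the cylinder is not intersected at this z (z outside [0, 7]); the 26×15 cube at (7, 11) contributes its full rectangle; the cylinder at (14.5, 2) is not intersected at this z (z outside [2.5, 9]); Taking the union: only the 26×15 cube at (7, 11) is present, so the union is just that shape — 1 connected region. Overall, the cross-section is a single solid region. The nearest boundary edge runs (33.00, 26.00)→(7.00, 26.00); distance from the point to it = 1.20 mm. The point is not inside any of the regions above, so it lies outside the cross-section (1.20 mm from the nearest boundary).

outside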